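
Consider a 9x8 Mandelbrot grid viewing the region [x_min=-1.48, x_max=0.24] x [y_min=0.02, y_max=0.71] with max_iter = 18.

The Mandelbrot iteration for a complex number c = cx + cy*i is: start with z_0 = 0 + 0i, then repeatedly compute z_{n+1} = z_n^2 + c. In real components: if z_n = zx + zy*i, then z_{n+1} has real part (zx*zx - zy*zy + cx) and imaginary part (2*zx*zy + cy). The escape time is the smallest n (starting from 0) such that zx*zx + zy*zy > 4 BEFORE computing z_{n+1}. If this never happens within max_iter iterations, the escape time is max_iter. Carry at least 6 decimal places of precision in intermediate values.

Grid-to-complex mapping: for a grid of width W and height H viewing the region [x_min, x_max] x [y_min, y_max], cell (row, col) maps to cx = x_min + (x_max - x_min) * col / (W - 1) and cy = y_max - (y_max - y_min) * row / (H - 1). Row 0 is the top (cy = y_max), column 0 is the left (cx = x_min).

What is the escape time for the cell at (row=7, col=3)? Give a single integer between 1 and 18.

z_0 = 0 + 0i, c = -0.8350 + 0.0200i
Iter 1: z = -0.8350 + 0.0200i, |z|^2 = 0.6976
Iter 2: z = -0.1382 + -0.0134i, |z|^2 = 0.0193
Iter 3: z = -0.8161 + 0.0237i, |z|^2 = 0.6666
Iter 4: z = -0.1696 + -0.0187i, |z|^2 = 0.0291
Iter 5: z = -0.8066 + 0.0263i, |z|^2 = 0.6513
Iter 6: z = -0.1851 + -0.0225i, |z|^2 = 0.0348
Iter 7: z = -0.8012 + 0.0283i, |z|^2 = 0.6428
Iter 8: z = -0.1938 + -0.0254i, |z|^2 = 0.0382
Iter 9: z = -0.7981 + 0.0298i, |z|^2 = 0.6378
Iter 10: z = -0.1990 + -0.0276i, |z|^2 = 0.0403
Iter 11: z = -0.7962 + 0.0310i, |z|^2 = 0.6349
Iter 12: z = -0.2021 + -0.0294i, |z|^2 = 0.0417
Iter 13: z = -0.7950 + 0.0319i, |z|^2 = 0.6331
Iter 14: z = -0.2039 + -0.0307i, |z|^2 = 0.0425
Iter 15: z = -0.7944 + 0.0325i, |z|^2 = 0.6321
Iter 16: z = -0.2051 + -0.0316i, |z|^2 = 0.0431
Iter 17: z = -0.7940 + 0.0330i, |z|^2 = 0.6314

Answer: 18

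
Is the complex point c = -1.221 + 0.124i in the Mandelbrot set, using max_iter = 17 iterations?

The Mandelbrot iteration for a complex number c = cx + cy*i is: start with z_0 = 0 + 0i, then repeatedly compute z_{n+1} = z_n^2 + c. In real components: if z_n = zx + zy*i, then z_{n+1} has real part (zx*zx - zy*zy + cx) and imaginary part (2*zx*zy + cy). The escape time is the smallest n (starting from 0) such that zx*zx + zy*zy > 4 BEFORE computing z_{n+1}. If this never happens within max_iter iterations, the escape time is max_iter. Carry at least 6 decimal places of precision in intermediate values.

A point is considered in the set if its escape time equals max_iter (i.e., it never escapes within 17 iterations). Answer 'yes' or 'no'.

Answer: yes

Derivation:
z_0 = 0 + 0i, c = -1.2210 + 0.1240i
Iter 1: z = -1.2210 + 0.1240i, |z|^2 = 1.5062
Iter 2: z = 0.2545 + -0.1788i, |z|^2 = 0.0967
Iter 3: z = -1.1882 + 0.0330i, |z|^2 = 1.4130
Iter 4: z = 0.1898 + 0.0456i, |z|^2 = 0.0381
Iter 5: z = -1.1871 + 0.1413i, |z|^2 = 1.4291
Iter 6: z = 0.1682 + -0.2115i, |z|^2 = 0.0730
Iter 7: z = -1.2374 + 0.0529i, |z|^2 = 1.5341
Iter 8: z = 0.3075 + -0.0069i, |z|^2 = 0.0946
Iter 9: z = -1.1265 + 0.1198i, |z|^2 = 1.2834
Iter 10: z = 0.0337 + -0.1458i, |z|^2 = 0.0224
Iter 11: z = -1.2411 + 0.1142i, |z|^2 = 1.5534
Iter 12: z = 0.3064 + -0.1594i, |z|^2 = 0.1193
Iter 13: z = -1.1525 + 0.0263i, |z|^2 = 1.3291
Iter 14: z = 0.1067 + 0.0633i, |z|^2 = 0.0154
Iter 15: z = -1.2136 + 0.1375i, |z|^2 = 1.4918
Iter 16: z = 0.2330 + -0.2098i, |z|^2 = 0.0983
Did not escape in 17 iterations → in set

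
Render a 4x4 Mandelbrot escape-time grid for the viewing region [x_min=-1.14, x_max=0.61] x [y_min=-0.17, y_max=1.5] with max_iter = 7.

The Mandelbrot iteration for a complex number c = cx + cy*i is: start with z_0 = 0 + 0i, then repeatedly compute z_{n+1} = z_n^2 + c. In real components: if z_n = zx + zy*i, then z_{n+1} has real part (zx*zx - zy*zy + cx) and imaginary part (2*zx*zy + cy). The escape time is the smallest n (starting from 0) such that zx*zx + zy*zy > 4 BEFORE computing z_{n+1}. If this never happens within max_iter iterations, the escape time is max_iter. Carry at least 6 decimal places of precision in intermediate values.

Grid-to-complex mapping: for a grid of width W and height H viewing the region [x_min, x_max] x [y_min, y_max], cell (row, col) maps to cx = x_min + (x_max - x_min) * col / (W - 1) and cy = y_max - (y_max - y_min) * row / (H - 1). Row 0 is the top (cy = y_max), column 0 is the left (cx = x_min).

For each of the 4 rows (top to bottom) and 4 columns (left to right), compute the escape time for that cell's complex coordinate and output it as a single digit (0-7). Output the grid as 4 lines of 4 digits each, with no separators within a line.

(row=0, col=0): c = -1.1400 + 1.5000i → escape time 2
(row=0, col=1): c = -0.5567 + 1.5000i → escape time 2
(row=0, col=2): c = 0.0267 + 1.5000i → escape time 2
(row=0, col=3): c = 0.6100 + 1.5000i → escape time 2
(row=1, col=0): c = -1.1400 + 0.9433i → escape time 3
(row=1, col=1): c = -0.5567 + 0.9433i → escape time 4
(row=1, col=2): c = 0.0267 + 0.9433i → escape time 6
(row=1, col=3): c = 0.6100 + 0.9433i → escape time 2
(row=2, col=0): c = -1.1400 + 0.3867i → escape time 7
(row=2, col=1): c = -0.5567 + 0.3867i → escape time 7
(row=2, col=2): c = 0.0267 + 0.3867i → escape time 7
(row=2, col=3): c = 0.6100 + 0.3867i → escape time 4
(row=3, col=0): c = -1.1400 + -0.1700i → escape time 7
(row=3, col=1): c = -0.5567 + -0.1700i → escape time 7
(row=3, col=2): c = 0.0267 + -0.1700i → escape time 7
(row=3, col=3): c = 0.6100 + -0.1700i → escape time 4

Answer: 2222
3462
7774
7774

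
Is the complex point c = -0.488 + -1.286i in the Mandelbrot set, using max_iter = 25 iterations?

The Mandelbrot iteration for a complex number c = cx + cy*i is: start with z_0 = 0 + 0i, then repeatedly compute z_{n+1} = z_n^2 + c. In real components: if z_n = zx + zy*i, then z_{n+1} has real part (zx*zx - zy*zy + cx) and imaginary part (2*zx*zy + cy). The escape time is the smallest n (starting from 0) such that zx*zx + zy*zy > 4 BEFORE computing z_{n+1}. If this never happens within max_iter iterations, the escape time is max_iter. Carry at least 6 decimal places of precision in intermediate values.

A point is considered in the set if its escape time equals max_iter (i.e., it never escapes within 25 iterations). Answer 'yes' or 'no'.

z_0 = 0 + 0i, c = -0.4880 + -1.2860i
Iter 1: z = -0.4880 + -1.2860i, |z|^2 = 1.8919
Iter 2: z = -1.9037 + -0.0309i, |z|^2 = 3.6248
Iter 3: z = 3.1349 + -1.1685i, |z|^2 = 11.1932
Escaped at iteration 3

Answer: no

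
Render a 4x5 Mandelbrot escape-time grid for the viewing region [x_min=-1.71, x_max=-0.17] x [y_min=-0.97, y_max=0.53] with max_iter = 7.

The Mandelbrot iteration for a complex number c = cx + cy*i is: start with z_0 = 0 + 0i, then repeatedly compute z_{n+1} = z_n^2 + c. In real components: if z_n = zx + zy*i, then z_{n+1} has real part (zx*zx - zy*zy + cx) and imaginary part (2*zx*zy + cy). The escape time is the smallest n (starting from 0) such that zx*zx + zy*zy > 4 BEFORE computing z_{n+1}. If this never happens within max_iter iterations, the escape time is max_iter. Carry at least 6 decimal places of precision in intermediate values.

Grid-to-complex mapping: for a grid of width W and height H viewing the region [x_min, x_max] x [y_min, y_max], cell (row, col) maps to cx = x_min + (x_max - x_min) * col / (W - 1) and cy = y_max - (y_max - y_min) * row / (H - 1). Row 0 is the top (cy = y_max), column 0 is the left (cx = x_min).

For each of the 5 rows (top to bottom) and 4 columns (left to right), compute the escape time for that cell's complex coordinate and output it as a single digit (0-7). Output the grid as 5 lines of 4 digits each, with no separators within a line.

(row=0, col=0): c = -1.7100 + 0.5300i → escape time 3
(row=0, col=1): c = -1.1967 + 0.5300i → escape time 4
(row=0, col=2): c = -0.6833 + 0.5300i → escape time 7
(row=0, col=3): c = -0.1700 + 0.5300i → escape time 7
(row=1, col=0): c = -1.7100 + 0.1550i → escape time 4
(row=1, col=1): c = -1.1967 + 0.1550i → escape time 7
(row=1, col=2): c = -0.6833 + 0.1550i → escape time 7
(row=1, col=3): c = -0.1700 + 0.1550i → escape time 7
(row=2, col=0): c = -1.7100 + -0.2200i → escape time 4
(row=2, col=1): c = -1.1967 + -0.2200i → escape time 7
(row=2, col=2): c = -0.6833 + -0.2200i → escape time 7
(row=2, col=3): c = -0.1700 + -0.2200i → escape time 7
(row=3, col=0): c = -1.7100 + -0.5950i → escape time 3
(row=3, col=1): c = -1.1967 + -0.5950i → escape time 3
(row=3, col=2): c = -0.6833 + -0.5950i → escape time 6
(row=3, col=3): c = -0.1700 + -0.5950i → escape time 7
(row=4, col=0): c = -1.7100 + -0.9700i → escape time 2
(row=4, col=1): c = -1.1967 + -0.9700i → escape time 3
(row=4, col=2): c = -0.6833 + -0.9700i → escape time 4
(row=4, col=3): c = -0.1700 + -0.9700i → escape time 7

Answer: 3477
4777
4777
3367
2347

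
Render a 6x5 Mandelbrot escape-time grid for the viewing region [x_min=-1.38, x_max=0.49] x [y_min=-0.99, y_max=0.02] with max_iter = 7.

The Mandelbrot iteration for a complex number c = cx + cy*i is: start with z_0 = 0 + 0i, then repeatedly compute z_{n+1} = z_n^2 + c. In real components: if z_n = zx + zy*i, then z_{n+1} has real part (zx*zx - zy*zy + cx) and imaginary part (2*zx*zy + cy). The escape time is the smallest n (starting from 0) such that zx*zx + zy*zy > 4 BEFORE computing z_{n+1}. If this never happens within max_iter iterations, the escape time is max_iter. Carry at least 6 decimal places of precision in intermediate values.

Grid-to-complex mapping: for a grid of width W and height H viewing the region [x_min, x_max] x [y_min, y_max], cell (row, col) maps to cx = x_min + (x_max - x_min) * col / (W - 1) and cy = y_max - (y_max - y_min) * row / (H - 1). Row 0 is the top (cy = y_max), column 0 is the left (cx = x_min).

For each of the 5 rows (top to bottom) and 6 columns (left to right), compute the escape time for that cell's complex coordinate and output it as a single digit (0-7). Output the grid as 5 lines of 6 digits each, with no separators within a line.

(row=0, col=0): c = -1.3800 + 0.0200i → escape time 7
(row=0, col=1): c = -1.0060 + 0.0200i → escape time 7
(row=0, col=2): c = -0.6320 + 0.0200i → escape time 7
(row=0, col=3): c = -0.2580 + 0.0200i → escape time 7
(row=0, col=4): c = 0.1160 + 0.0200i → escape time 7
(row=0, col=5): c = 0.4900 + 0.0200i → escape time 5
(row=1, col=0): c = -1.3800 + -0.2325i → escape time 6
(row=1, col=1): c = -1.0060 + -0.2325i → escape time 7
(row=1, col=2): c = -0.6320 + -0.2325i → escape time 7
(row=1, col=3): c = -0.2580 + -0.2325i → escape time 7
(row=1, col=4): c = 0.1160 + -0.2325i → escape time 7
(row=1, col=5): c = 0.4900 + -0.2325i → escape time 6
(row=2, col=0): c = -1.3800 + -0.4850i → escape time 3
(row=2, col=1): c = -1.0060 + -0.4850i → escape time 5
(row=2, col=2): c = -0.6320 + -0.4850i → escape time 7
(row=2, col=3): c = -0.2580 + -0.4850i → escape time 7
(row=2, col=4): c = 0.1160 + -0.4850i → escape time 7
(row=2, col=5): c = 0.4900 + -0.4850i → escape time 5
(row=3, col=0): c = -1.3800 + -0.7375i → escape time 3
(row=3, col=1): c = -1.0060 + -0.7375i → escape time 4
(row=3, col=2): c = -0.6320 + -0.7375i → escape time 5
(row=3, col=3): c = -0.2580 + -0.7375i → escape time 7
(row=3, col=4): c = 0.1160 + -0.7375i → escape time 7
(row=3, col=5): c = 0.4900 + -0.7375i → escape time 3
(row=4, col=0): c = -1.3800 + -0.9900i → escape time 3
(row=4, col=1): c = -1.0060 + -0.9900i → escape time 3
(row=4, col=2): c = -0.6320 + -0.9900i → escape time 4
(row=4, col=3): c = -0.2580 + -0.9900i → escape time 6
(row=4, col=4): c = 0.1160 + -0.9900i → escape time 4
(row=4, col=5): c = 0.4900 + -0.9900i → escape time 3

Answer: 777775
677776
357775
345773
334643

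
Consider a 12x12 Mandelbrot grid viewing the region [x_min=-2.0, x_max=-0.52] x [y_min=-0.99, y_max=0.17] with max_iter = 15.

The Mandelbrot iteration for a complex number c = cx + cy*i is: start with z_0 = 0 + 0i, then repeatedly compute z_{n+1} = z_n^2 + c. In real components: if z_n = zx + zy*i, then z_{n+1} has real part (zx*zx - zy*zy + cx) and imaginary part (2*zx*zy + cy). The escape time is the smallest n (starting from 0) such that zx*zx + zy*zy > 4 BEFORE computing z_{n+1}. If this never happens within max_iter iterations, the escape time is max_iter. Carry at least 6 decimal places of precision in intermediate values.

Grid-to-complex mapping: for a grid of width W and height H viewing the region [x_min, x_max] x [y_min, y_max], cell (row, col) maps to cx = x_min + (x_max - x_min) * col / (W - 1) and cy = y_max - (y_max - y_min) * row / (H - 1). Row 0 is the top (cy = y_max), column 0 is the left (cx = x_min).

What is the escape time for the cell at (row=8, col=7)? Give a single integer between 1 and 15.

Answer: 4

Derivation:
z_0 = 0 + 0i, c = -1.0582 + -0.6736i
Iter 1: z = -1.0582 + -0.6736i, |z|^2 = 1.5735
Iter 2: z = -0.3922 + 0.7520i, |z|^2 = 0.7194
Iter 3: z = -1.4699 + -1.2636i, |z|^2 = 3.7571
Iter 4: z = -0.4942 + 3.0409i, |z|^2 = 9.4914
Escaped at iteration 4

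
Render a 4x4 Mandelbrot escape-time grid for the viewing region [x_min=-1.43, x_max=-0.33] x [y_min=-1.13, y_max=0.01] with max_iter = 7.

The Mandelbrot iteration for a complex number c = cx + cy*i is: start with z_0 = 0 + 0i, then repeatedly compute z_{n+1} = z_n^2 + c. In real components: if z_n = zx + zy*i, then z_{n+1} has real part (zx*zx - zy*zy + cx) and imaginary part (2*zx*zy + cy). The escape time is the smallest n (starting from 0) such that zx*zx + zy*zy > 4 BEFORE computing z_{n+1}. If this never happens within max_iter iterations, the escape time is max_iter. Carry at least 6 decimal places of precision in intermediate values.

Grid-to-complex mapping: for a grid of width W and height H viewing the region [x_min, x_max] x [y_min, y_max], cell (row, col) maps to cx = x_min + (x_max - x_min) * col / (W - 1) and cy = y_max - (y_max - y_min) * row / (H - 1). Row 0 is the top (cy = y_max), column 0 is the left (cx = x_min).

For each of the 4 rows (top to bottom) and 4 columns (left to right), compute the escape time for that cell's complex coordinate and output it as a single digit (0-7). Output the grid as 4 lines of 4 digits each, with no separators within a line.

Answer: 7777
5777
3347
2334

Derivation:
(row=0, col=0): c = -1.4300 + 0.0100i → escape time 7
(row=0, col=1): c = -1.0633 + 0.0100i → escape time 7
(row=0, col=2): c = -0.6967 + 0.0100i → escape time 7
(row=0, col=3): c = -0.3300 + 0.0100i → escape time 7
(row=1, col=0): c = -1.4300 + -0.3700i → escape time 5
(row=1, col=1): c = -1.0633 + -0.3700i → escape time 7
(row=1, col=2): c = -0.6967 + -0.3700i → escape time 7
(row=1, col=3): c = -0.3300 + -0.3700i → escape time 7
(row=2, col=0): c = -1.4300 + -0.7500i → escape time 3
(row=2, col=1): c = -1.0633 + -0.7500i → escape time 3
(row=2, col=2): c = -0.6967 + -0.7500i → escape time 4
(row=2, col=3): c = -0.3300 + -0.7500i → escape time 7
(row=3, col=0): c = -1.4300 + -1.1300i → escape time 2
(row=3, col=1): c = -1.0633 + -1.1300i → escape time 3
(row=3, col=2): c = -0.6967 + -1.1300i → escape time 3
(row=3, col=3): c = -0.3300 + -1.1300i → escape time 4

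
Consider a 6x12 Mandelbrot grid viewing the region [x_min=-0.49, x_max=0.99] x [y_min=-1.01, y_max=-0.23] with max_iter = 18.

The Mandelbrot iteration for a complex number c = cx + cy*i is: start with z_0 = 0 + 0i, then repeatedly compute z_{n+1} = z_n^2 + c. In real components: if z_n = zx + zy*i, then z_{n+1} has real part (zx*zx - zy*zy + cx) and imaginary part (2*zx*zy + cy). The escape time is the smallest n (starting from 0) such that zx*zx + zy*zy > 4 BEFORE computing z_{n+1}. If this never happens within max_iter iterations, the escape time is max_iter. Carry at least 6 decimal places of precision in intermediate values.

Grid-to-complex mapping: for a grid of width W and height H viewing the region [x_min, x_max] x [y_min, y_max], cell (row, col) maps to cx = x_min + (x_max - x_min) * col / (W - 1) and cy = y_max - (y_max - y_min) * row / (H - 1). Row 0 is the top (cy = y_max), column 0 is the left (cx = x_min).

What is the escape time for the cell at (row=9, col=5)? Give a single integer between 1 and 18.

Answer: 2

Derivation:
z_0 = 0 + 0i, c = 0.9900 + -0.8682i
Iter 1: z = 0.9900 + -0.8682i, |z|^2 = 1.7338
Iter 2: z = 1.2164 + -2.5872i, |z|^2 = 8.1730
Escaped at iteration 2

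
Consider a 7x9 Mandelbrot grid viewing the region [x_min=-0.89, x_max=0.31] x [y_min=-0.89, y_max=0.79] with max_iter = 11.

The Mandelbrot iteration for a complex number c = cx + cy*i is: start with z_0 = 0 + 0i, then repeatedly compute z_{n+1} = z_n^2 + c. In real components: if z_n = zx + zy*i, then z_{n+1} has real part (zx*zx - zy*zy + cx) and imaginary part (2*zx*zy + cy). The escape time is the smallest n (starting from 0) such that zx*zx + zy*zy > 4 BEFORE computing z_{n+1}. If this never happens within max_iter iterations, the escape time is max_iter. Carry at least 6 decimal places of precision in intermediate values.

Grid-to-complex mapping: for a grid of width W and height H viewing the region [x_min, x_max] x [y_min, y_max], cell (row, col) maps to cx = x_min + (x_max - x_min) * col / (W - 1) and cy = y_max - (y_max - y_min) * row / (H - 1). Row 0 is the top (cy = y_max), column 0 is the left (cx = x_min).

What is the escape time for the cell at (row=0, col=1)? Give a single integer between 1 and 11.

Answer: 4

Derivation:
z_0 = 0 + 0i, c = -0.6900 + 0.7900i
Iter 1: z = -0.6900 + 0.7900i, |z|^2 = 1.1002
Iter 2: z = -0.8380 + -0.3002i, |z|^2 = 0.7924
Iter 3: z = -0.0779 + 1.2931i, |z|^2 = 1.6783
Iter 4: z = -2.3561 + 0.5886i, |z|^2 = 5.8978
Escaped at iteration 4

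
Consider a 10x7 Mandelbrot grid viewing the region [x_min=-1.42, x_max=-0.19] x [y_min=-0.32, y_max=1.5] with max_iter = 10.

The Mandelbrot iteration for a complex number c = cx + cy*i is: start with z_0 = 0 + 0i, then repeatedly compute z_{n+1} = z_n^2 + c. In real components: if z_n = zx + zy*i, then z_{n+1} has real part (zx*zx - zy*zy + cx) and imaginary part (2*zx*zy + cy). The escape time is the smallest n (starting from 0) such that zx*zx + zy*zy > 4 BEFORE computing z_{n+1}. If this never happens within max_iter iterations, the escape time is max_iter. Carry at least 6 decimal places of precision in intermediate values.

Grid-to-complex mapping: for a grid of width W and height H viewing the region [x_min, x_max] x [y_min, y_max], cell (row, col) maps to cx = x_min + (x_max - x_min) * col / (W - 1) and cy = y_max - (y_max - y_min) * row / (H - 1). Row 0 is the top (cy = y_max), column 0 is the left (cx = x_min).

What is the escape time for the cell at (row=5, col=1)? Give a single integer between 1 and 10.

z_0 = 0 + 0i, c = -1.2833 + -0.0167i
Iter 1: z = -1.2833 + -0.0167i, |z|^2 = 1.6472
Iter 2: z = 0.3633 + 0.0261i, |z|^2 = 0.1327
Iter 3: z = -1.1520 + 0.0023i, |z|^2 = 1.3271
Iter 4: z = 0.0438 + -0.0220i, |z|^2 = 0.0024
Iter 5: z = -1.2819 + -0.0186i, |z|^2 = 1.6436
Iter 6: z = 0.3596 + 0.0310i, |z|^2 = 0.1303
Iter 7: z = -1.1550 + 0.0056i, |z|^2 = 1.3340
Iter 8: z = 0.0506 + -0.0297i, |z|^2 = 0.0034
Iter 9: z = -1.2816 + -0.0197i, |z|^2 = 1.6430

Answer: 10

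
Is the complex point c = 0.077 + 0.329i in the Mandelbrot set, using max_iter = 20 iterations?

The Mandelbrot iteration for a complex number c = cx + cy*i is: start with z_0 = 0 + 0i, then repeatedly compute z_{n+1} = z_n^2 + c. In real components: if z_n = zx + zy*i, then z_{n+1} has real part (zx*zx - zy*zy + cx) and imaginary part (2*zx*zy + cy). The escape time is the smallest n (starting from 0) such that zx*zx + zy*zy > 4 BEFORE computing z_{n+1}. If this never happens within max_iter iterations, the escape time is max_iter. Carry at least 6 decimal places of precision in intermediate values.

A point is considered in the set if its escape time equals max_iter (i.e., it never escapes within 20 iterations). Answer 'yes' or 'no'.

z_0 = 0 + 0i, c = 0.0770 + 0.3290i
Iter 1: z = 0.0770 + 0.3290i, |z|^2 = 0.1142
Iter 2: z = -0.0253 + 0.3797i, |z|^2 = 0.1448
Iter 3: z = -0.0665 + 0.3098i, |z|^2 = 0.1004
Iter 4: z = -0.0145 + 0.2878i, |z|^2 = 0.0830
Iter 5: z = -0.0056 + 0.3206i, |z|^2 = 0.1028
Iter 6: z = -0.0258 + 0.3254i, |z|^2 = 0.1065
Iter 7: z = -0.0282 + 0.3122i, |z|^2 = 0.0983
Iter 8: z = -0.0197 + 0.3114i, |z|^2 = 0.0973
Iter 9: z = -0.0196 + 0.3167i, |z|^2 = 0.1007
Iter 10: z = -0.0229 + 0.3166i, |z|^2 = 0.1008
Iter 11: z = -0.0227 + 0.3145i, |z|^2 = 0.0994
Iter 12: z = -0.0214 + 0.3147i, |z|^2 = 0.0995
Iter 13: z = -0.0216 + 0.3155i, |z|^2 = 0.1000
Iter 14: z = -0.0221 + 0.3154i, |z|^2 = 0.1000
Iter 15: z = -0.0220 + 0.3151i, |z|^2 = 0.0997
Iter 16: z = -0.0218 + 0.3152i, |z|^2 = 0.0998
Iter 17: z = -0.0218 + 0.3153i, |z|^2 = 0.0999
Iter 18: z = -0.0219 + 0.3152i, |z|^2 = 0.0998
Iter 19: z = -0.0219 + 0.3152i, |z|^2 = 0.0998
Did not escape in 20 iterations → in set

Answer: yes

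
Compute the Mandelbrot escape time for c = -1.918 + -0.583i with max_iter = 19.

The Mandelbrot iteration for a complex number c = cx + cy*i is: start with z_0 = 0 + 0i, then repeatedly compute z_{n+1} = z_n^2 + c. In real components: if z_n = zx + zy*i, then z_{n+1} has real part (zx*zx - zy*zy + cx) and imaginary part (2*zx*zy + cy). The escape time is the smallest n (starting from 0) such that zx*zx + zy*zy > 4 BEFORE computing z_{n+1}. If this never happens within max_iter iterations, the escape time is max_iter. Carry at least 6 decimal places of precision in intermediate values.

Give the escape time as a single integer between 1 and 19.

z_0 = 0 + 0i, c = -1.9180 + -0.5830i
Iter 1: z = -1.9180 + -0.5830i, |z|^2 = 4.0186
Escaped at iteration 1

Answer: 1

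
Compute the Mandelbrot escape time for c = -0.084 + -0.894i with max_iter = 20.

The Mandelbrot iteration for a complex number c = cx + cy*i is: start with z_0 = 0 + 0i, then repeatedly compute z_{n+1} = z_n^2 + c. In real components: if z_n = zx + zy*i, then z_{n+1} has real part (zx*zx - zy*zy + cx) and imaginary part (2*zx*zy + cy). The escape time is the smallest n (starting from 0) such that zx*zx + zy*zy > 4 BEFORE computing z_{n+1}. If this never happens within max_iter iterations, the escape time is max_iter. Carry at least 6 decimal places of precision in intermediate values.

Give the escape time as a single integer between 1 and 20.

Answer: 18

Derivation:
z_0 = 0 + 0i, c = -0.0840 + -0.8940i
Iter 1: z = -0.0840 + -0.8940i, |z|^2 = 0.8063
Iter 2: z = -0.8762 + -0.7438i, |z|^2 = 1.3209
Iter 3: z = 0.1304 + 0.4094i, |z|^2 = 0.1846
Iter 4: z = -0.2346 + -0.7872i, |z|^2 = 0.6747
Iter 5: z = -0.6486 + -0.5246i, |z|^2 = 0.6960
Iter 6: z = 0.0615 + -0.2134i, |z|^2 = 0.0493
Iter 7: z = -0.1258 + -0.9202i, |z|^2 = 0.8627
Iter 8: z = -0.9150 + -0.6625i, |z|^2 = 1.2762
Iter 9: z = 0.3143 + 0.3185i, |z|^2 = 0.2002
Iter 10: z = -0.0866 + -0.6938i, |z|^2 = 0.4889
Iter 11: z = -0.5579 + -0.7738i, |z|^2 = 0.9100
Iter 12: z = -0.3716 + -0.0306i, |z|^2 = 0.1390
Iter 13: z = 0.0531 + -0.8712i, |z|^2 = 0.7619
Iter 14: z = -0.8402 + -0.9866i, |z|^2 = 1.6793
Iter 15: z = -0.3513 + 0.7639i, |z|^2 = 0.7069
Iter 16: z = -0.5440 + -1.4308i, |z|^2 = 2.3431
Iter 17: z = -1.8351 + 0.6628i, |z|^2 = 3.8069
Iter 18: z = 2.8443 + -3.3266i, |z|^2 = 19.1566
Escaped at iteration 18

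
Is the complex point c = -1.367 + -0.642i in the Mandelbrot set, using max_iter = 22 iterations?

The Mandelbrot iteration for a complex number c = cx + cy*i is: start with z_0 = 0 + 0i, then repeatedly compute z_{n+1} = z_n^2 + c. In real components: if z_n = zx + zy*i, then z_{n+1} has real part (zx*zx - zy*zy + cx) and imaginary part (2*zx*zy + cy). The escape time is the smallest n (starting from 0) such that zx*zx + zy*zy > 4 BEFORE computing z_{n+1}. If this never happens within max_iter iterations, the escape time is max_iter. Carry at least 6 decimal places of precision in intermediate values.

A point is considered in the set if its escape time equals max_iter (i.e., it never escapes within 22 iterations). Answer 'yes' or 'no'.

z_0 = 0 + 0i, c = -1.3670 + -0.6420i
Iter 1: z = -1.3670 + -0.6420i, |z|^2 = 2.2809
Iter 2: z = 0.0895 + 1.1132i, |z|^2 = 1.2473
Iter 3: z = -2.5983 + -0.4427i, |z|^2 = 6.9469
Escaped at iteration 3

Answer: no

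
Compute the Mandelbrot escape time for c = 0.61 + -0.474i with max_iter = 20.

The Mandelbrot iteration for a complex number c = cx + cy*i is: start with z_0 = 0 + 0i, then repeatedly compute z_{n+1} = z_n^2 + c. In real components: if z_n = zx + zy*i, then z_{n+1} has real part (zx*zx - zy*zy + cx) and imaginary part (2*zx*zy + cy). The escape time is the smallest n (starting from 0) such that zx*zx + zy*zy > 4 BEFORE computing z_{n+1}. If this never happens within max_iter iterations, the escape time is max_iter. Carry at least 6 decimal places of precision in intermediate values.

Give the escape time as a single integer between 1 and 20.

z_0 = 0 + 0i, c = 0.6100 + -0.4740i
Iter 1: z = 0.6100 + -0.4740i, |z|^2 = 0.5968
Iter 2: z = 0.7574 + -1.0523i, |z|^2 = 1.6810
Iter 3: z = 0.0764 + -2.0680i, |z|^2 = 4.2826
Escaped at iteration 3

Answer: 3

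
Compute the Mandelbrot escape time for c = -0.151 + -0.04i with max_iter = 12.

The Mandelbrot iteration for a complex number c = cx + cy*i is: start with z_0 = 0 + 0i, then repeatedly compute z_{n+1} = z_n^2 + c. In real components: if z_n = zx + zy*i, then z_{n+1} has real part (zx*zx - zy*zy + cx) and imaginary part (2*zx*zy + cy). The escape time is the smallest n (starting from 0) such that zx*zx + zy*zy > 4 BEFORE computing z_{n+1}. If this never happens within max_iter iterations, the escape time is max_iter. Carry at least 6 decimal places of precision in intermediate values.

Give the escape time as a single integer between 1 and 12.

Answer: 12

Derivation:
z_0 = 0 + 0i, c = -0.1510 + -0.0400i
Iter 1: z = -0.1510 + -0.0400i, |z|^2 = 0.0244
Iter 2: z = -0.1298 + -0.0279i, |z|^2 = 0.0176
Iter 3: z = -0.1349 + -0.0328i, |z|^2 = 0.0193
Iter 4: z = -0.1339 + -0.0312i, |z|^2 = 0.0189
Iter 5: z = -0.1341 + -0.0317i, |z|^2 = 0.0190
Iter 6: z = -0.1340 + -0.0315i, |z|^2 = 0.0190
Iter 7: z = -0.1340 + -0.0316i, |z|^2 = 0.0190
Iter 8: z = -0.1340 + -0.0315i, |z|^2 = 0.0190
Iter 9: z = -0.1340 + -0.0315i, |z|^2 = 0.0190
Iter 10: z = -0.1340 + -0.0315i, |z|^2 = 0.0190
Iter 11: z = -0.1340 + -0.0315i, |z|^2 = 0.0190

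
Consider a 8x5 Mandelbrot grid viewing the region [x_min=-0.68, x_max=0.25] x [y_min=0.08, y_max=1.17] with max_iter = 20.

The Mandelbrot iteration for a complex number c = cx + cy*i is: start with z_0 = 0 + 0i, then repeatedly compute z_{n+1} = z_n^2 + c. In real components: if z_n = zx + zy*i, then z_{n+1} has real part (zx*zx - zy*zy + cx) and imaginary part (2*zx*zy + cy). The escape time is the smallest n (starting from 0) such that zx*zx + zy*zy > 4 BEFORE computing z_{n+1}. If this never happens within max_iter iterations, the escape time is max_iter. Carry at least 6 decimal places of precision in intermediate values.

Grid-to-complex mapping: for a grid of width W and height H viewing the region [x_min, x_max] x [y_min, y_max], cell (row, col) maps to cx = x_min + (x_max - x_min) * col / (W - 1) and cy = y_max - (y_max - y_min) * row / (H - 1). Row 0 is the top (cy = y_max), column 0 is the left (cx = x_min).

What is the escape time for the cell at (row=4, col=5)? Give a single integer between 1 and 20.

z_0 = 0 + 0i, c = -0.0157 + 0.0800i
Iter 1: z = -0.0157 + 0.0800i, |z|^2 = 0.0066
Iter 2: z = -0.0219 + 0.0775i, |z|^2 = 0.0065
Iter 3: z = -0.0212 + 0.0766i, |z|^2 = 0.0063
Iter 4: z = -0.0211 + 0.0767i, |z|^2 = 0.0063
Iter 5: z = -0.0212 + 0.0768i, |z|^2 = 0.0063
Iter 6: z = -0.0212 + 0.0768i, |z|^2 = 0.0063
Iter 7: z = -0.0212 + 0.0768i, |z|^2 = 0.0063
Iter 8: z = -0.0212 + 0.0768i, |z|^2 = 0.0063
Iter 9: z = -0.0212 + 0.0768i, |z|^2 = 0.0063
Iter 10: z = -0.0212 + 0.0768i, |z|^2 = 0.0063
Iter 11: z = -0.0212 + 0.0768i, |z|^2 = 0.0063
Iter 12: z = -0.0212 + 0.0768i, |z|^2 = 0.0063
Iter 13: z = -0.0212 + 0.0768i, |z|^2 = 0.0063
Iter 14: z = -0.0212 + 0.0768i, |z|^2 = 0.0063
Iter 15: z = -0.0212 + 0.0768i, |z|^2 = 0.0063
Iter 16: z = -0.0212 + 0.0768i, |z|^2 = 0.0063
Iter 17: z = -0.0212 + 0.0768i, |z|^2 = 0.0063
Iter 18: z = -0.0212 + 0.0768i, |z|^2 = 0.0063
Iter 19: z = -0.0212 + 0.0768i, |z|^2 = 0.0063

Answer: 20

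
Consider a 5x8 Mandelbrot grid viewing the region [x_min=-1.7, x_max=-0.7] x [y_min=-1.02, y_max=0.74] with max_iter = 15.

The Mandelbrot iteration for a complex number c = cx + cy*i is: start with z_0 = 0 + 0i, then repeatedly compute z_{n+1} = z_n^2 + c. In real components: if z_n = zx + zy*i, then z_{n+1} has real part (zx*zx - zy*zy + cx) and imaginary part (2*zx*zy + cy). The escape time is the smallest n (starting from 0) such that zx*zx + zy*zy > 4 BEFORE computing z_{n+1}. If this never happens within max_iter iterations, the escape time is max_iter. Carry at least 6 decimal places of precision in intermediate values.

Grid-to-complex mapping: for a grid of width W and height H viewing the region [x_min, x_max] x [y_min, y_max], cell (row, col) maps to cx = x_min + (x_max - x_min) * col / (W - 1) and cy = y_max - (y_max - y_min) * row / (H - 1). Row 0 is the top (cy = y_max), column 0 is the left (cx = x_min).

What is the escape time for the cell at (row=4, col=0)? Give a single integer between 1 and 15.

Answer: 4

Derivation:
z_0 = 0 + 0i, c = -1.7000 + -0.2657i
Iter 1: z = -1.7000 + -0.2657i, |z|^2 = 2.9606
Iter 2: z = 1.1194 + 0.6377i, |z|^2 = 1.6597
Iter 3: z = -0.8536 + 1.1620i, |z|^2 = 2.0789
Iter 4: z = -2.3215 + -2.2495i, |z|^2 = 10.4500
Escaped at iteration 4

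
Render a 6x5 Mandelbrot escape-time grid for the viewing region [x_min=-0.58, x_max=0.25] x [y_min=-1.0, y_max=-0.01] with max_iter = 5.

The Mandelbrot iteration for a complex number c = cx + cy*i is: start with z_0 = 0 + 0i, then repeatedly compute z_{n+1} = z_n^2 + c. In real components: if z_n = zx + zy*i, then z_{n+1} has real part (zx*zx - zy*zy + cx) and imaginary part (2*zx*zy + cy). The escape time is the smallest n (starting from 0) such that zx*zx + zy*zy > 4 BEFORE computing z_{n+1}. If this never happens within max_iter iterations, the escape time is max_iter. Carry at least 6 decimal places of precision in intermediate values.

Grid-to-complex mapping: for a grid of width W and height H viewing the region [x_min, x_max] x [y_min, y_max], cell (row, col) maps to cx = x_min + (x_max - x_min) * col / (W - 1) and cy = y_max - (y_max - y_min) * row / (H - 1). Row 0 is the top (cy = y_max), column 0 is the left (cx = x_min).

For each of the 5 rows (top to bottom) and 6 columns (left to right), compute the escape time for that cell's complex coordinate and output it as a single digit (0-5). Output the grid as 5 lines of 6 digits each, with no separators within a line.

Answer: 555555
555555
555555
555555
445544

Derivation:
(row=0, col=0): c = -0.5800 + -0.0100i → escape time 5
(row=0, col=1): c = -0.4140 + -0.0100i → escape time 5
(row=0, col=2): c = -0.2480 + -0.0100i → escape time 5
(row=0, col=3): c = -0.0820 + -0.0100i → escape time 5
(row=0, col=4): c = 0.0840 + -0.0100i → escape time 5
(row=0, col=5): c = 0.2500 + -0.0100i → escape time 5
(row=1, col=0): c = -0.5800 + -0.2575i → escape time 5
(row=1, col=1): c = -0.4140 + -0.2575i → escape time 5
(row=1, col=2): c = -0.2480 + -0.2575i → escape time 5
(row=1, col=3): c = -0.0820 + -0.2575i → escape time 5
(row=1, col=4): c = 0.0840 + -0.2575i → escape time 5
(row=1, col=5): c = 0.2500 + -0.2575i → escape time 5
(row=2, col=0): c = -0.5800 + -0.5050i → escape time 5
(row=2, col=1): c = -0.4140 + -0.5050i → escape time 5
(row=2, col=2): c = -0.2480 + -0.5050i → escape time 5
(row=2, col=3): c = -0.0820 + -0.5050i → escape time 5
(row=2, col=4): c = 0.0840 + -0.5050i → escape time 5
(row=2, col=5): c = 0.2500 + -0.5050i → escape time 5
(row=3, col=0): c = -0.5800 + -0.7525i → escape time 5
(row=3, col=1): c = -0.4140 + -0.7525i → escape time 5
(row=3, col=2): c = -0.2480 + -0.7525i → escape time 5
(row=3, col=3): c = -0.0820 + -0.7525i → escape time 5
(row=3, col=4): c = 0.0840 + -0.7525i → escape time 5
(row=3, col=5): c = 0.2500 + -0.7525i → escape time 5
(row=4, col=0): c = -0.5800 + -1.0000i → escape time 4
(row=4, col=1): c = -0.4140 + -1.0000i → escape time 4
(row=4, col=2): c = -0.2480 + -1.0000i → escape time 5
(row=4, col=3): c = -0.0820 + -1.0000i → escape time 5
(row=4, col=4): c = 0.0840 + -1.0000i → escape time 4
(row=4, col=5): c = 0.2500 + -1.0000i → escape time 4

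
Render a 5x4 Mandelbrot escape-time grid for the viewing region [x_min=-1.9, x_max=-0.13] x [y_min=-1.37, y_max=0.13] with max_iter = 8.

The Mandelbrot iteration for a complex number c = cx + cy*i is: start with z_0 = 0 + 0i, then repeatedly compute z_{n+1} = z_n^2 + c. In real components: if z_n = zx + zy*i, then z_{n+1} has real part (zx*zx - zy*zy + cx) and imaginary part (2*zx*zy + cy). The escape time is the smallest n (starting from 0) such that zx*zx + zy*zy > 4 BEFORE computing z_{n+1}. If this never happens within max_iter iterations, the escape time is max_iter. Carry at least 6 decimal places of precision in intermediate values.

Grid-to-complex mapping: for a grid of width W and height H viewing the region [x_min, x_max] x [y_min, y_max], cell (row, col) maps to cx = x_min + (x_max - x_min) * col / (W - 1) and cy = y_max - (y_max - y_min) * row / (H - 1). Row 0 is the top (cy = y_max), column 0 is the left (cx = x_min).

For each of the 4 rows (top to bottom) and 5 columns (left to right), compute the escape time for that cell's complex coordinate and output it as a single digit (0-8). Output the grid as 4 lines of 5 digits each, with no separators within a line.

(row=0, col=0): c = -1.9000 + 0.1300i → escape time 4
(row=0, col=1): c = -1.4575 + 0.1300i → escape time 7
(row=0, col=2): c = -1.0150 + 0.1300i → escape time 8
(row=0, col=3): c = -0.5725 + 0.1300i → escape time 8
(row=0, col=4): c = -0.1300 + 0.1300i → escape time 8
(row=1, col=0): c = -1.9000 + -0.3700i → escape time 3
(row=1, col=1): c = -1.4575 + -0.3700i → escape time 4
(row=1, col=2): c = -1.0150 + -0.3700i → escape time 8
(row=1, col=3): c = -0.5725 + -0.3700i → escape time 8
(row=1, col=4): c = -0.1300 + -0.3700i → escape time 8
(row=2, col=0): c = -1.9000 + -0.8700i → escape time 1
(row=2, col=1): c = -1.4575 + -0.8700i → escape time 3
(row=2, col=2): c = -1.0150 + -0.8700i → escape time 3
(row=2, col=3): c = -0.5725 + -0.8700i → escape time 4
(row=2, col=4): c = -0.1300 + -0.8700i → escape time 8
(row=3, col=0): c = -1.9000 + -1.3700i → escape time 1
(row=3, col=1): c = -1.4575 + -1.3700i → escape time 1
(row=3, col=2): c = -1.0150 + -1.3700i → escape time 2
(row=3, col=3): c = -0.5725 + -1.3700i → escape time 2
(row=3, col=4): c = -0.1300 + -1.3700i → escape time 2

Answer: 47888
34888
13348
11222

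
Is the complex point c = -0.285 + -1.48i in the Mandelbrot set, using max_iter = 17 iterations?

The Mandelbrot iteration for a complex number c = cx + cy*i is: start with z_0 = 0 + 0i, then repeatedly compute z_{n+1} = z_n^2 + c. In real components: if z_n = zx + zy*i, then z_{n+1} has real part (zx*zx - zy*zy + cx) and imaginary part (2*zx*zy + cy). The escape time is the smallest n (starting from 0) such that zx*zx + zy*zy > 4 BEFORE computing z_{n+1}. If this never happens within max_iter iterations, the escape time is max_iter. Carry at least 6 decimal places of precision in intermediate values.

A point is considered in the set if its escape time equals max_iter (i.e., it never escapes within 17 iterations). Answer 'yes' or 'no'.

Answer: no

Derivation:
z_0 = 0 + 0i, c = -0.2850 + -1.4800i
Iter 1: z = -0.2850 + -1.4800i, |z|^2 = 2.2716
Iter 2: z = -2.3942 + -0.6364i, |z|^2 = 6.1371
Escaped at iteration 2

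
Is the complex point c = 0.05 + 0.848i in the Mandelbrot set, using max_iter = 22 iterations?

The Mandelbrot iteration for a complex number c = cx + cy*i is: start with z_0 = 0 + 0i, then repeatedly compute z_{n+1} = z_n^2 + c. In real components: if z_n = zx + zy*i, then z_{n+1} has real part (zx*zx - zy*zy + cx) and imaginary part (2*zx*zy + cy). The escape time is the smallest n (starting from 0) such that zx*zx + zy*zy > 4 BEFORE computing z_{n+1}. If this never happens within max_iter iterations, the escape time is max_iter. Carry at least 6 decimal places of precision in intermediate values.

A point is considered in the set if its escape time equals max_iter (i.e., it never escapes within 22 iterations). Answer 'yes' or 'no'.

z_0 = 0 + 0i, c = 0.0500 + 0.8480i
Iter 1: z = 0.0500 + 0.8480i, |z|^2 = 0.7216
Iter 2: z = -0.6666 + 0.9328i, |z|^2 = 1.3145
Iter 3: z = -0.3758 + -0.3956i, |z|^2 = 0.2977
Iter 4: z = 0.0347 + 1.1453i, |z|^2 = 1.3129
Iter 5: z = -1.2605 + 0.9274i, |z|^2 = 2.4491
Iter 6: z = 0.7788 + -1.4901i, |z|^2 = 2.8270
Iter 7: z = -1.5640 + -1.4730i, |z|^2 = 4.6157
Escaped at iteration 7

Answer: no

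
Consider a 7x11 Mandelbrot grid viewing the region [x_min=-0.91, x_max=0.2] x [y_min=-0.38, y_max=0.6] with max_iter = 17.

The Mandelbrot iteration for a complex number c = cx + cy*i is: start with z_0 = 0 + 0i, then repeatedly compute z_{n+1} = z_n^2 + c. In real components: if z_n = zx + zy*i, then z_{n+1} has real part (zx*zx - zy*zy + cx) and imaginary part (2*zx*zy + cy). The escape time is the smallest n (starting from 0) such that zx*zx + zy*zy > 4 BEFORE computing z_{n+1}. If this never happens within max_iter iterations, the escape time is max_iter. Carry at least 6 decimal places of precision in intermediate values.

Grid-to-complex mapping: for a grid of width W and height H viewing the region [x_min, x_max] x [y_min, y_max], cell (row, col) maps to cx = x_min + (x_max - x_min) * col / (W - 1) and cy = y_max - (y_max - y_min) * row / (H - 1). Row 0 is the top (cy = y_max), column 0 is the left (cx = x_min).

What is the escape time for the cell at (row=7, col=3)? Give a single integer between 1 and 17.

Answer: 17

Derivation:
z_0 = 0 + 0i, c = -0.3550 + -0.0860i
Iter 1: z = -0.3550 + -0.0860i, |z|^2 = 0.1334
Iter 2: z = -0.2364 + -0.0249i, |z|^2 = 0.0565
Iter 3: z = -0.2998 + -0.0742i, |z|^2 = 0.0954
Iter 4: z = -0.2707 + -0.0415i, |z|^2 = 0.0750
Iter 5: z = -0.2835 + -0.0635i, |z|^2 = 0.0844
Iter 6: z = -0.2787 + -0.0500i, |z|^2 = 0.0802
Iter 7: z = -0.2798 + -0.0581i, |z|^2 = 0.0817
Iter 8: z = -0.2801 + -0.0535i, |z|^2 = 0.0813
Iter 9: z = -0.2794 + -0.0561i, |z|^2 = 0.0812
Iter 10: z = -0.2801 + -0.0547i, |z|^2 = 0.0814
Iter 11: z = -0.2796 + -0.0554i, |z|^2 = 0.0812
Iter 12: z = -0.2799 + -0.0550i, |z|^2 = 0.0814
Iter 13: z = -0.2797 + -0.0552i, |z|^2 = 0.0813
Iter 14: z = -0.2798 + -0.0551i, |z|^2 = 0.0813
Iter 15: z = -0.2797 + -0.0551i, |z|^2 = 0.0813
Iter 16: z = -0.2798 + -0.0551i, |z|^2 = 0.0813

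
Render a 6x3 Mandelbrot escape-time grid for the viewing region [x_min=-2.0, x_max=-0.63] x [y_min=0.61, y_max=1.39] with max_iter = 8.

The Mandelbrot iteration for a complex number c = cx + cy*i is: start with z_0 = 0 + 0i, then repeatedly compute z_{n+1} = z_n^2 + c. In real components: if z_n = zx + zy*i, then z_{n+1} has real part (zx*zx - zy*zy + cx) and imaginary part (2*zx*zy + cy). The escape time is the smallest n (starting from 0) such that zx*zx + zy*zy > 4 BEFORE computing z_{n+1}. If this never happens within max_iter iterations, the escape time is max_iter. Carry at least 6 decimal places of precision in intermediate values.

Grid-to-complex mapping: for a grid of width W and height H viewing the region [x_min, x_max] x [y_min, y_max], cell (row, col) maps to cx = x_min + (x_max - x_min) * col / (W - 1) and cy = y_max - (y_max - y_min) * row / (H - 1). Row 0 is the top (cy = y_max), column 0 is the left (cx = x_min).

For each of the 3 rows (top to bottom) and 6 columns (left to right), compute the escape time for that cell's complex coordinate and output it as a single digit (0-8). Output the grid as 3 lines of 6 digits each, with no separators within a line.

(row=0, col=0): c = -2.0000 + 1.3900i → escape time 1
(row=0, col=1): c = -1.7260 + 1.3900i → escape time 1
(row=0, col=2): c = -1.4520 + 1.3900i → escape time 1
(row=0, col=3): c = -1.1780 + 1.3900i → escape time 2
(row=0, col=4): c = -0.9040 + 1.3900i → escape time 2
(row=0, col=5): c = -0.6300 + 1.3900i → escape time 2
(row=1, col=0): c = -2.0000 + 1.0000i → escape time 1
(row=1, col=1): c = -1.7260 + 1.0000i → escape time 2
(row=1, col=2): c = -1.4520 + 1.0000i → escape time 3
(row=1, col=3): c = -1.1780 + 1.0000i → escape time 3
(row=1, col=4): c = -0.9040 + 1.0000i → escape time 3
(row=1, col=5): c = -0.6300 + 1.0000i → escape time 4
(row=2, col=0): c = -2.0000 + 0.6100i → escape time 1
(row=2, col=1): c = -1.7260 + 0.6100i → escape time 3
(row=2, col=2): c = -1.4520 + 0.6100i → escape time 3
(row=2, col=3): c = -1.1780 + 0.6100i → escape time 3
(row=2, col=4): c = -0.9040 + 0.6100i → escape time 5
(row=2, col=5): c = -0.6300 + 0.6100i → escape time 8

Answer: 111222
123334
133358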